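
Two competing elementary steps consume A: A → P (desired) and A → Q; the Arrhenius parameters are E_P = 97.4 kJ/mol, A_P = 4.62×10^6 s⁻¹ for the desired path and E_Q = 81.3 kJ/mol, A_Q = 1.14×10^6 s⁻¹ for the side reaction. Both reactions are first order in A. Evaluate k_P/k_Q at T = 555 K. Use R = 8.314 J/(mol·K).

k_P/k_Q = (A_P/A_Q)·exp[−(E_P−E_Q)/(RT)] = (A_P/A_Q)·exp[(E_Q−E_P)/(RT)].
(E_Q−E_P)/(RT) = (81.3−97.4)×10³/(8.314×555) = -16100/4614 = -3.489.
k_P/k_Q = (4.62×10^6/1.14×10^6)·exp(-3.489) = 4.053 × 0.03053 = 0.124.
Since E_P > E_Q, raising the temperature improves selectivity toward P.

0.124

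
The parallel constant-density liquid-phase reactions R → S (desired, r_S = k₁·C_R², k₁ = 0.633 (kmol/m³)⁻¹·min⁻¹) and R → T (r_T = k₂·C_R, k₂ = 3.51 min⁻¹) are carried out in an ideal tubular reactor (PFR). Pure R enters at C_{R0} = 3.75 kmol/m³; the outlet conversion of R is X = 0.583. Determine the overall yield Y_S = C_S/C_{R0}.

0.186

C_R = C_{R0}(1−X) = 1.564 kmol/m³.
Along a PFR/batch, dC_T/dC_R = −r_T/(r_S+r_T) = −k₂/(k₂+k₁·C_R).
Integrating from C_{R0} to C_R: C_T = (3.51/0.633)·ln[(3.51+0.633·3.75)/(3.51+0.633·1.56)] = 5.545·ln(5.884/4.500) = 1.487 kmol/m³.
Then C_S = (C_{R0}−C_R) − C_T = 2.186 − 1.487 = 0.6994 kmol/m³.
Y_S = C_S/C_{R0} = 0.6994/3.75 = 0.186.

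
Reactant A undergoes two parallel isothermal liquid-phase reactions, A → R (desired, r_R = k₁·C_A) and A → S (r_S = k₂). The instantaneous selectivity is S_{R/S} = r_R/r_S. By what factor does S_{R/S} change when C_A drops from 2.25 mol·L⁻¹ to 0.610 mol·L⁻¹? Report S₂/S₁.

S_{R/S} = (k₁/k₂)·C_A, so S₂/S₁ = (C_{A,2}/C_{A,1}).
= 0.610/2.25 = 0.271.

0.271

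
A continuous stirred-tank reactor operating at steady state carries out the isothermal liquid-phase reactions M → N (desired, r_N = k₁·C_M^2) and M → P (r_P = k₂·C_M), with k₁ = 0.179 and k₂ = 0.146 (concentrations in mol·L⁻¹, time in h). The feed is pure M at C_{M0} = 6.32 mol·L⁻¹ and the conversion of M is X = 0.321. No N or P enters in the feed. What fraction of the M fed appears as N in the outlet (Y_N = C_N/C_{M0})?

Exit C_M = C_{M0}(1−X) = 6.32×0.679 = 4.291 mol·L⁻¹.
In a CSTR the entire volume is at exit conditions, so r_N = 0.179×4.291^2 = 3.296 and r_P = 0.146×4.291 = 0.6265.
Fraction of consumed M going to N: r_N/(r_N+r_P) = 0.8403.
C_N = 0.8403·C_{M0}·X = 0.8403×6.32×0.321 = 1.70 mol·L⁻¹; Y_N = C_N/C_{M0} = 0.270.

0.270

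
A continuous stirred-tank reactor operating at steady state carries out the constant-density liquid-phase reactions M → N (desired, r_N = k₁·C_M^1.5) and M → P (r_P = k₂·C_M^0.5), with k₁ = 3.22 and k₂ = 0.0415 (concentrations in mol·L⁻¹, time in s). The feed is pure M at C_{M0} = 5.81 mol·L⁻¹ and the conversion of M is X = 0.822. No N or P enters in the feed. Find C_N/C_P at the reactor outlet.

Exit C_M = C_{M0}(1−X) = 5.81×0.178 = 1.034 mol·L⁻¹.
A CSTR operates uniformly at the exit composition, giving r_N = 3.386 and r_P = 0.04220 (each k·C_M^n at C_M = 1.034).
Overall selectivity = C_N/C_P = r_Nτ/(r_Pτ) = r_N/r_P = 80.2.

80.2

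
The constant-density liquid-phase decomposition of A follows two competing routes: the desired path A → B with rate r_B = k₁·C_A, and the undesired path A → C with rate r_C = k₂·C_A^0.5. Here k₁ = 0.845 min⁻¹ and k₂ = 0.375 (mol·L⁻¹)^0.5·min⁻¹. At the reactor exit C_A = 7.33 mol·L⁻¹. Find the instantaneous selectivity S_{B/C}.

S_{B/C} = r_B/r_C = (k₁·C_A)/(k₂·C_A^0.5) = (k₁/k₂)·C_A^0.5.
= (0.845×7.330) / (0.375×7.330^0.5) = 6.194/1.015 = 6.10.

6.10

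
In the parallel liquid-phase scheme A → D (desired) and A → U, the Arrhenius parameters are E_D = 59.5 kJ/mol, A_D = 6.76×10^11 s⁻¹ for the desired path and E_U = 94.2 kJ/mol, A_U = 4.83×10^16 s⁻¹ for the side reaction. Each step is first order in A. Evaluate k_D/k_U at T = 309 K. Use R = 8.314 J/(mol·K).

k_D/k_U = (A_D/A_U)·exp[−(E_D−E_U)/(RT)] = (A_D/A_U)·exp[(E_U−E_D)/(RT)].
(E_U−E_D)/(RT) = (94.2−59.5)×10³/(8.314×309) = 34700/2569 = 13.51.
k_D/k_U = (6.76×10^11/4.83×10^16)·exp(13.51) = 1.400×10^-5 × 7.346×10^5 = 10.3.

10.3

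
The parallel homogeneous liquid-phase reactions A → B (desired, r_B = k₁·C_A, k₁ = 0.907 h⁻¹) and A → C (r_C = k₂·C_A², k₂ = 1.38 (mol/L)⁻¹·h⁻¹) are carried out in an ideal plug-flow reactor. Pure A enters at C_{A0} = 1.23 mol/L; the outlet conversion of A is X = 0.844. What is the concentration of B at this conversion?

0.525 mol/L

C_A = C_{A0}(1−X) = 0.1919 mol/L.
Along a PFR/batch, dC_B/dC_A = −r_B/(r_B+r_C) = −k₁/(k₁+k₂·C_A).
Integrating from C_{A0} to C_A: C_B = (0.907/1.38)·ln[(0.907+1.38·1.23)/(0.907+1.38·0.192)] = 0.6572·ln(2.604/1.172) = 0.5249 mol/L.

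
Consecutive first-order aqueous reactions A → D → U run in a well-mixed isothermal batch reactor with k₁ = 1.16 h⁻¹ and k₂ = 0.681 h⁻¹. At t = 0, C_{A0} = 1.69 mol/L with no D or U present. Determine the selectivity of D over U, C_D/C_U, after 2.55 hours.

For first-order series with pure A initially, C_D(t) = k₁C_{A0}/(k₂−k₁)·(e^(−k₁t) − e^(−k₂t)).
e^(−k₁t) = e^(−1.16×2.55) = e^(−2.958) = 0.05192; e^(−k₂t) = e^(−1.737) = 0.1761.
C_D = 1.16×1.69/(0.681−1.16) × (0.05192−0.1761) = (-4.093)×(-0.1242) = 0.5083 mol/L.
C_A = C_{A0}e^(−k₁t) = 0.08775 mol/L, so C_U = C_{A0}−C_A−C_D = 1.094 mol/L; C_D/C_U = 0.465.

0.465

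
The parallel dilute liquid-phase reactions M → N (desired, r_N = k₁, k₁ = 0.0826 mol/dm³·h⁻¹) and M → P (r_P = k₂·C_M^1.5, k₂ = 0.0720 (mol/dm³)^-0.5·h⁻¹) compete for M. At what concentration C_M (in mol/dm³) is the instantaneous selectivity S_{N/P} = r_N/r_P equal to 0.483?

1.78 mol/dm³

S_{N/P} = (k₁/k₂)·C_M^-1.5 ⇒ C_M = (S·k₂/k₁)^(1/(-1.5)).
= (0.483×0.0720/0.0826)^(-0.6667) = (0.4210)^(-0.6667) = 1.78 mol/dm³.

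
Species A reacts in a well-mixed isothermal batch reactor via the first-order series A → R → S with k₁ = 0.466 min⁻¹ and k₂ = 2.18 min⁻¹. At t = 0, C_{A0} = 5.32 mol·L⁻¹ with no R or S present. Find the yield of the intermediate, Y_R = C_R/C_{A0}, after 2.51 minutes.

For first-order series with pure A initially, C_R(t) = k₁C_{A0}/(k₂−k₁)·(e^(−k₁t) − e^(−k₂t)).
e^(−k₁t) = e^(−0.466×2.51) = e^(−1.170) = 0.3105; e^(−k₂t) = e^(−5.472) = 0.004204.
C_R = 0.466×5.32/(2.18−0.466) × (0.3105−0.004204) = 1.446×0.3063 = 0.4430 mol·L⁻¹.
Y_R = C_R/C_{A0} = 0.4430/5.32 = 0.0833.

0.0833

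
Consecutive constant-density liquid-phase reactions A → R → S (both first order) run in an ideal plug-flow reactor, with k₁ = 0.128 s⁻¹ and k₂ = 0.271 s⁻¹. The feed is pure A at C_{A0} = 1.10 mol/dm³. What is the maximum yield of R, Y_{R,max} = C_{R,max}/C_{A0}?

0.241

At the optimum, C_{R,max}/C_{A0} = (k₁/k₂)^[k₂/(k₂−k₁)].
= (0.128/0.271)^(0.271/(0.271−0.128)) = (0.4723)^(1.895) = 0.2414.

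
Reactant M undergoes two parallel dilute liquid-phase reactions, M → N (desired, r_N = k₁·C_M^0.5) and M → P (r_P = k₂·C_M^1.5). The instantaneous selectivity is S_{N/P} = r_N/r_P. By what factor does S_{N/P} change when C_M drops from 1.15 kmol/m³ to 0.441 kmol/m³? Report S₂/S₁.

2.61

S_{N/P} = (k₁/k₂)·C_M⁻¹, so S₂/S₁ = (C_{M,2}/C_{M,1})⁻¹.
= 1.15/0.441 = 2.61.
Selectivity toward N rises as C_M falls — low-concentration operation is favoured.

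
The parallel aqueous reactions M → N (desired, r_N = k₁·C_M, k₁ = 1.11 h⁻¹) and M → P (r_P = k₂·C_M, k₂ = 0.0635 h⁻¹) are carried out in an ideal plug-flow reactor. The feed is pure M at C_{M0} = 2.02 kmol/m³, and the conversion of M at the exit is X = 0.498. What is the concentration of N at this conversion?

0.952 kmol/m³

C_M = C_{M0}(1−X) = 1.014 kmol/m³.
Both paths are first order in M, so the instantaneous fraction to N is constant: dC_N/d(−C_M) = k₁/(k₁+k₂) = 0.9459.
C_N = 0.9459·(C_{M0}−C_M) = 0.9459×1.006 = 0.952 kmol/m³.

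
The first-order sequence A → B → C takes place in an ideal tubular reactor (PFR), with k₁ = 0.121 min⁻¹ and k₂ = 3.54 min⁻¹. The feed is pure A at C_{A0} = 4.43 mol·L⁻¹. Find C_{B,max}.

0.134 mol·L⁻¹

Evaluating C_B at τ_opt = ln(k₂/k₁)/(k₂−k₁) gives C_{B,max}/C_{A0} = (k₁/k₂)^[k₂/(k₂−k₁)].
= (0.121/3.54)^(3.54/(3.54−0.121)) = (0.03418)^(1.035) = 0.03033.
C_{B,max} = 0.03033×4.43 = 0.134 mol·L⁻¹.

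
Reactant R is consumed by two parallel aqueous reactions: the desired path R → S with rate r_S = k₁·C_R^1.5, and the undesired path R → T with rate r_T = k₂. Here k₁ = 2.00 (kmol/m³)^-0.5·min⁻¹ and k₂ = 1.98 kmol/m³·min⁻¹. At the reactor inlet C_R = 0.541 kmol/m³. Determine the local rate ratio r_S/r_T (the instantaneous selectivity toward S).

S_{S/T} = r_S/r_T = (k₁·C_R^1.5)/(k₂) = (k₁/k₂)·C_R^1.5.
= (2.00×0.5410^1.5) / (1.98) = 0.7958/1.980 = 0.402.

0.402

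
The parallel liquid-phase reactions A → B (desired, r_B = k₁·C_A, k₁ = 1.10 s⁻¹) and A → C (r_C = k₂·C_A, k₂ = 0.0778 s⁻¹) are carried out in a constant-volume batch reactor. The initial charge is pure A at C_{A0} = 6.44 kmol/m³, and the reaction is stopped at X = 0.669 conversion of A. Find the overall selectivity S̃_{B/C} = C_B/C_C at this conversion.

14.1

C_A = C_{A0}(1−X) = 2.132 kmol/m³.
Both paths are first order in A, so the instantaneous fraction to B is constant: dC_B/d(−C_A) = k₁/(k₁+k₂) = 0.9339.
C_B = 0.9339·(C_{A0}−C_A) = 0.9339×4.308 = 4.02 kmol/m³.
C_C = (C_{A0}−C_A)−C_B = 0.2846 kmol/m³; S̃_{B/C} = 4.024/0.2846 = 14.1.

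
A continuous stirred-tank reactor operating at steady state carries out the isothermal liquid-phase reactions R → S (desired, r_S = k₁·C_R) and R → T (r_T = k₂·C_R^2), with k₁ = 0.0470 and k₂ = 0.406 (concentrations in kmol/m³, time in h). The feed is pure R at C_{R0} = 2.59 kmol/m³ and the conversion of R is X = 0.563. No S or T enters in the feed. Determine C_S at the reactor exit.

Exit C_R = C_{R0}(1−X) = 2.59×0.437 = 1.132 kmol/m³.
In a CSTR the entire volume is at exit conditions, so r_S = 0.0470×1.132 = 0.05320 and r_T = 0.406×1.132^2 = 0.5201.
Fraction of consumed R going to S: r_S/(r_S+r_T) = 0.09279.
C_S = 0.09279·C_{R0}·X = 0.09279×2.59×0.563 = 0.135 kmol/m³.

0.135 kmol/m³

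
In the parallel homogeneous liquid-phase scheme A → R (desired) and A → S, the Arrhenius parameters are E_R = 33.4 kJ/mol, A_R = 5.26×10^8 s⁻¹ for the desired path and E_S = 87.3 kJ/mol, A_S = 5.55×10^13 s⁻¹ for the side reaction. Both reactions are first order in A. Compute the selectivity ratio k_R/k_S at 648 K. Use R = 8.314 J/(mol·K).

k_R/k_S = (A_R/A_S)·exp[−(E_R−E_S)/(RT)] = (A_R/A_S)·exp[(E_S−E_R)/(RT)].
(E_S−E_R)/(RT) = (87.3−33.4)×10³/(8.314×648) = 53900/5387 = 10.00.
k_R/k_S = (5.26×10^8/5.55×10^13)·exp(10.00) = 9.477×10^-6 × 22130 = 0.210.

0.210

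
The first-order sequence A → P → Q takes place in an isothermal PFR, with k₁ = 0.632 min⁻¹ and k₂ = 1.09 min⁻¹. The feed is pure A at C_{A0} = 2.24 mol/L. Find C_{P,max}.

For a first-order series the maximum intermediate yield is C_{P,max}/C_{A0} = (k₁/k₂)^[k₂/(k₂−k₁)].
= (0.632/1.09)^(1.09/(1.09−0.632)) = (0.5798)^(2.380) = 0.2733.
C_{P,max} = 0.2733×2.24 = 0.612 mol/L.

0.612 mol/L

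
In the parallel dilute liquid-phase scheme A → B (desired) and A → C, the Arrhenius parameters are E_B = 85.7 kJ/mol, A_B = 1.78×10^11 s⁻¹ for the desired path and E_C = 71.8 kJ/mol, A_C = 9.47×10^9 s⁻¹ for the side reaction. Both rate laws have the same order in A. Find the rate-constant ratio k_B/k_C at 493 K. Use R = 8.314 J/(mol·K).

With equal orders, S_{B/C} = k_B/k_C = (A_B/A_C)·exp[(E_C−E_B)/(RT)].
(E_C−E_B)/(RT) = (71.8−85.7)×10³/(8.314×493) = -13900/4099 = -3.391.
k_B/k_C = (1.78×10^11/9.47×10^9)·exp(-3.391) = 18.80 × 0.03367 = 0.633.

0.633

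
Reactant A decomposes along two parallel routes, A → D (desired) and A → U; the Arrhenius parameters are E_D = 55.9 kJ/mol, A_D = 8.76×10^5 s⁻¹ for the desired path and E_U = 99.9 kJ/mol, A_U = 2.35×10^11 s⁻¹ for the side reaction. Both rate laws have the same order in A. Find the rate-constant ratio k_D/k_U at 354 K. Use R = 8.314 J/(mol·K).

Since both paths have the same order in A, the concentration cancels and S_{D/U} = k_D/k_U = (A_D/A_U)·exp[(E_U−E_D)/(RT)].
(E_U−E_D)/(RT) = (99.9−55.9)×10³/(8.314×354) = 44000/2943 = 14.95.
k_D/k_U = (8.76×10^5/2.35×10^11)·exp(14.95) = 3.728×10^-6 × 3.109×10^6 = 11.6.

11.6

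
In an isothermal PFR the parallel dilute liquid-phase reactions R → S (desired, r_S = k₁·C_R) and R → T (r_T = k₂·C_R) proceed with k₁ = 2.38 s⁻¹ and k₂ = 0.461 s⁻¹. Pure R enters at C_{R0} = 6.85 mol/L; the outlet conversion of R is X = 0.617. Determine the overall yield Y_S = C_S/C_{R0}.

C_R = C_{R0}(1−X) = 2.624 mol/L.
Both paths are first order in R, so the instantaneous fraction to S is constant: dC_S/d(−C_R) = k₁/(k₁+k₂) = 0.8377.
C_S = 0.8377·(C_{R0}−C_R) = 0.8377×4.226 = 3.54 mol/L.
Y_S = C_S/C_{R0} = 3.541/6.85 = 0.517.

0.517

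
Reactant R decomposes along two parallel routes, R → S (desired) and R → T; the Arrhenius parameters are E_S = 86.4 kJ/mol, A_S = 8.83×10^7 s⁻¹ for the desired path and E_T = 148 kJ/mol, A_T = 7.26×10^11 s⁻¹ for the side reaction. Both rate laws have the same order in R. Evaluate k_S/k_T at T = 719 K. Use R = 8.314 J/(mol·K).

3.63

With equal orders, S_{S/T} = k_S/k_T = (A_S/A_T)·exp[(E_T−E_S)/(RT)].
(E_T−E_S)/(RT) = (148−86.4)×10³/(8.314×719) = 61600/5978 = 10.30.
k_S/k_T = (8.83×10^7/7.26×10^11)·exp(10.30) = 1.216×10^-4 × 29877 = 3.63.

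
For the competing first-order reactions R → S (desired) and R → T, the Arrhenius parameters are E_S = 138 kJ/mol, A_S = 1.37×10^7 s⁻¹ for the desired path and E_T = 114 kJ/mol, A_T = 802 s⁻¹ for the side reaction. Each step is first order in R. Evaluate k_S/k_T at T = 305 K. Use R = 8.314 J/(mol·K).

Since both paths have the same order in R, the concentration cancels and S_{S/T} = k_S/k_T = (A_S/A_T)·exp[(E_T−E_S)/(RT)].
(E_T−E_S)/(RT) = (114−138)×10³/(8.314×305) = -24000/2536 = -9.465.
k_S/k_T = (1.37×10^7/802)·exp(-9.465) = 17082 × 7.755×10^-5 = 1.32.

1.32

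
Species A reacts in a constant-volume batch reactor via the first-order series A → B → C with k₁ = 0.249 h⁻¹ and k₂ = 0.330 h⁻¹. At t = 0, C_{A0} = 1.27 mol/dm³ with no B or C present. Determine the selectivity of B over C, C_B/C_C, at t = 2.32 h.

2.06

The intermediate concentration in a first-order A→B→C sequence is C_B = k₁C_{A0}(e^(−k₁t) − e^(−k₂t))/(k₂−k₁).
e^(−k₁t) = e^(−0.249×2.32) = e^(−0.5777) = 0.5612; e^(−k₂t) = e^(−0.7656) = 0.4651.
C_B = 0.249×1.27/(0.330−0.249) × (0.5612−0.4651) = 3.904×0.09614 = 0.3754 mol/dm³.
C_A = C_{A0}e^(−k₁t) = 0.7127 mol/dm³, so C_C = C_{A0}−C_A−C_B = 0.1819 mol/dm³; C_B/C_C = 2.06.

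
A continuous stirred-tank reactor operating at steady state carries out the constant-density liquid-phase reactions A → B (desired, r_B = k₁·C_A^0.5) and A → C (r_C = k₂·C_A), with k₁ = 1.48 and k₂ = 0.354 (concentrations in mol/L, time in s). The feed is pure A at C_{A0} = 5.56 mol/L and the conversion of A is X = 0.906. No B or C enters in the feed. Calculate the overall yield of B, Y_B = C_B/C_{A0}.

Exit C_A = C_{A0}(1−X) = 5.56×0.0940 = 0.5226 mol/L.
Rates in a CSTR are evaluated at the outlet concentration: r_B = 1.48×0.5226^0.5 = 1.070, r_C = 0.354×0.5226 = 0.1850.
Fraction of consumed A going to B: r_B/(r_B+r_C) = 0.8526.
C_B = 0.8526·C_{A0}·X = 0.8526×5.56×0.906 = 4.29 mol/L; Y_B = C_B/C_{A0} = 0.772.

0.772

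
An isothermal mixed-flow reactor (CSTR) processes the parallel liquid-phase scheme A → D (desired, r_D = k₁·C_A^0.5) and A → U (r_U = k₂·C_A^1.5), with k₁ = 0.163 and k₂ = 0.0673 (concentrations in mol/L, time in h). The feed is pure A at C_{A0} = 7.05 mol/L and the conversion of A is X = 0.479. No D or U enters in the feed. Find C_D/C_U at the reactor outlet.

Exit C_A = C_{A0}(1−X) = 7.05×0.521 = 3.673 mol/L.
Rates in a CSTR are evaluated at the outlet concentration: r_D = 0.163×3.673^0.5 = 0.3124, r_U = 0.0673×3.673^1.5 = 0.4738.
Overall selectivity = C_D/C_U = r_Dτ/(r_Uτ) = r_D/r_U = 0.659.

0.659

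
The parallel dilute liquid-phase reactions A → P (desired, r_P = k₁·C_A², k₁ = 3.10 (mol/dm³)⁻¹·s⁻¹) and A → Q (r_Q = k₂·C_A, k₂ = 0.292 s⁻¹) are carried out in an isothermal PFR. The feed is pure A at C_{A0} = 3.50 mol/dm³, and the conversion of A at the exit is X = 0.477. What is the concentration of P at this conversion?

1.61 mol/dm³

C_A = C_{A0}(1−X) = 1.831 mol/dm³.
Along a PFR/batch, dC_Q/dC_A = −r_Q/(r_P+r_Q) = −k₂/(k₂+k₁·C_A).
Integrating from C_{A0} to C_A: C_Q = (0.292/3.10)·ln[(0.292+3.10·3.50)/(0.292+3.10·1.83)] = 0.09419·ln(11.14/5.967) = 0.05883 mol/dm³.
Then C_P = (C_{A0}−C_A) − C_Q = 1.669 − 0.05883 = 1.611 mol/dm³.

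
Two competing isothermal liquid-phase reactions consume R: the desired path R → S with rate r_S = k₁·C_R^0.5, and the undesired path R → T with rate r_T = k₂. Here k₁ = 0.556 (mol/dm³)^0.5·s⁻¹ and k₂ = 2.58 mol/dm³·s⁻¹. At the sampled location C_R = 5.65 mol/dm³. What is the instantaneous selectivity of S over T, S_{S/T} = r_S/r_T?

0.512

S_{S/T} = r_S/r_T = (k₁·C_R^0.5)/(k₂) = (k₁/k₂)·C_R^0.5.
= (0.556×5.650^0.5) / (2.58) = 1.322/2.580 = 0.512.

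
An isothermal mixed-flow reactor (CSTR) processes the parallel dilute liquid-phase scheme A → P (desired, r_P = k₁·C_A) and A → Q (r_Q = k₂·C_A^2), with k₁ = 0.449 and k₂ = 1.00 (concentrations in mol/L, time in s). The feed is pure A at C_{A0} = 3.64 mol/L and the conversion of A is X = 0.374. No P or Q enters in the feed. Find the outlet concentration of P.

Exit C_A = C_{A0}(1−X) = 3.64×0.626 = 2.279 mol/L.
In a CSTR the entire volume is at exit conditions, so r_P = 0.449×2.279 = 1.023 and r_Q = 1.00×2.279^2 = 5.192.
Fraction of consumed A going to P: r_P/(r_P+r_Q) = 0.1646.
C_P = 0.1646·C_{A0}·X = 0.1646×3.64×0.374 = 0.224 mol/L.

0.224 mol/L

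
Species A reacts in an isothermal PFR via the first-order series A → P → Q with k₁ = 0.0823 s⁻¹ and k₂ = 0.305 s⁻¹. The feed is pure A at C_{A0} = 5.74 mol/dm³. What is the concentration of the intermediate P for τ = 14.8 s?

The intermediate concentration in a first-order A→B→C sequence is C_P = k₁C_{A0}(e^(−k₁τ) − e^(−k₂τ))/(k₂−k₁).
e^(−k₁τ) = e^(−0.0823×14.8) = e^(−1.218) = 0.2958; e^(−k₂τ) = e^(−4.514) = 0.01095.
C_P = 0.0823×5.74/(0.305−0.0823) × (0.2958−0.01095) = 2.121×0.2849 = 0.6042 mol/dm³.

0.604 mol/dm³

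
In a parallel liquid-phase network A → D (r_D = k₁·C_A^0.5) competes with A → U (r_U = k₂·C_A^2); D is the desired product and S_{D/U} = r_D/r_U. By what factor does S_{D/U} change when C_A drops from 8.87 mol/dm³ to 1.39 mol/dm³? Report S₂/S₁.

S_{D/U} = (k₁/k₂)·C_A^-1.5, so S₂/S₁ = (C_{A,2}/C_{A,1})^-1.5.
= (1.39/8.87)^(-1.5) = (0.1567)^(-1.5) = 16.1.

16.1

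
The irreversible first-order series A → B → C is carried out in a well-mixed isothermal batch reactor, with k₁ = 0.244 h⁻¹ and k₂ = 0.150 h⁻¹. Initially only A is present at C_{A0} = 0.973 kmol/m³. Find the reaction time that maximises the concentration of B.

Setting dC_B/dt = 0 gives t_opt = ln(k₂/k₁)/(k₂−k₁).
= ln(0.150/0.244)/(0.150−0.244) = ln(0.6148)/-0.09400 = -0.4865/-0.09400 = 5.18 h.

5.18 h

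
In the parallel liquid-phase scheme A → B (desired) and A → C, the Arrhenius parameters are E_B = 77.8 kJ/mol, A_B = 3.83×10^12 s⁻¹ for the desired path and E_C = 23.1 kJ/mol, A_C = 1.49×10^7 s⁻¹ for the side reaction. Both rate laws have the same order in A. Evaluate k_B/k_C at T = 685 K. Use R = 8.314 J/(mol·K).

Since both paths have the same order in A, the concentration cancels and S_{B/C} = k_B/k_C = (A_B/A_C)·exp[(E_C−E_B)/(RT)].
(E_C−E_B)/(RT) = (23.1−77.8)×10³/(8.314×685) = -54700/5695 = -9.605.
k_B/k_C = (3.83×10^12/1.49×10^7)·exp(-9.605) = 2.570×10^5 × 6.741×10^-5 = 17.3.

17.3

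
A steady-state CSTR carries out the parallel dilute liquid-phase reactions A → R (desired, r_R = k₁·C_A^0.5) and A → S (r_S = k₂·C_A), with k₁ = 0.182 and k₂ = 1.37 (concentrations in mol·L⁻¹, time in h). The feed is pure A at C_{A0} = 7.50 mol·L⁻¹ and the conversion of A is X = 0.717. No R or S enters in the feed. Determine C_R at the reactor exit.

0.449 mol·L⁻¹

Exit C_A = C_{A0}(1−X) = 7.50×0.283 = 2.123 mol·L⁻¹.
In a CSTR the entire volume is at exit conditions, so r_R = 0.182×2.123^0.5 = 0.2652 and r_S = 1.37×2.123 = 2.908.
Fraction of consumed A going to R: r_R/(r_R+r_S) = 0.08357.
C_R = 0.08357·C_{A0}·X = 0.08357×7.50×0.717 = 0.449 mol·L⁻¹.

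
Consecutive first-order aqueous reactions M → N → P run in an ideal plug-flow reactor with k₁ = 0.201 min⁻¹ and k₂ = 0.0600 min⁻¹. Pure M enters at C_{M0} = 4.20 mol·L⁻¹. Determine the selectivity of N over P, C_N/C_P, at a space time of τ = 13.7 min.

1.34

For first-order series with pure M initially, C_N(τ) = k₁C_{M0}/(k₂−k₁)·(e^(−k₁τ) − e^(−k₂τ)).
e^(−k₁τ) = e^(−0.201×13.7) = e^(−2.754) = 0.06369; e^(−k₂τ) = e^(−0.8220) = 0.4396.
C_N = 0.201×4.20/(0.0600−0.201) × (0.06369−0.4396) = (-5.987)×(-0.3759) = 2.250 mol·L⁻¹.
C_M = C_{M0}e^(−k₁τ) = 0.2675 mol·L⁻¹, so C_P = C_{M0}−C_M−C_N = 1.682 mol·L⁻¹; C_N/C_P = 1.34.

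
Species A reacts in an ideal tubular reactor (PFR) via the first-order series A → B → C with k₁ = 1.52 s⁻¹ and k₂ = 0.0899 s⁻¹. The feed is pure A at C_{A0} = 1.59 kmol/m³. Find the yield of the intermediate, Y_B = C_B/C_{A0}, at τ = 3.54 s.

Solving the coupled first-order balances gives C_B(τ) = [k₁/(k₂−k₁)]·C_{A0}·(e^(−k₁τ) − e^(−k₂τ)).
e^(−k₁τ) = e^(−1.52×3.54) = e^(−5.381) = 0.004604; e^(−k₂τ) = e^(−0.3182) = 0.7274.
C_B = 1.52×1.59/(0.0899−1.52) × (0.004604−0.7274) = (-1.690)×(-0.7228) = 1.222 kmol/m³.
Y_B = C_B/C_{A0} = 1.222/1.59 = 0.768.

0.768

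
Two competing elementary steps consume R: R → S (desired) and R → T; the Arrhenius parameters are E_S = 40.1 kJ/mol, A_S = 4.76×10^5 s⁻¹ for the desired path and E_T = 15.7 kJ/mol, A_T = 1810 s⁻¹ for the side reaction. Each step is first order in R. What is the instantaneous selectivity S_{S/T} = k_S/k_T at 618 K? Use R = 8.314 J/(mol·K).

k_S/k_T = (A_S/A_T)·exp[−(E_S−E_T)/(RT)] = (A_S/A_T)·exp[(E_T−E_S)/(RT)].
(E_T−E_S)/(RT) = (15.7−40.1)×10³/(8.314×618) = -24400/5138 = -4.749.
k_S/k_T = (4.76×10^5/1810)·exp(-4.749) = 263.0 × 0.008661 = 2.28.

2.28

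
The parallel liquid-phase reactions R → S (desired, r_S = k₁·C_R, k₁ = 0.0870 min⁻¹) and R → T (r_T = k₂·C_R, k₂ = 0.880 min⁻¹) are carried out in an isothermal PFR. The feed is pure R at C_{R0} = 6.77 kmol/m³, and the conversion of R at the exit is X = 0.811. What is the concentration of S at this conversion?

0.494 kmol/m³

C_R = C_{R0}(1−X) = 1.280 kmol/m³.
Both paths are first order in R, so the instantaneous fraction to S is constant: dC_S/d(−C_R) = k₁/(k₁+k₂) = 0.08997.
C_S = 0.08997·(C_{R0}−C_R) = 0.08997×5.490 = 0.494 kmol/m³.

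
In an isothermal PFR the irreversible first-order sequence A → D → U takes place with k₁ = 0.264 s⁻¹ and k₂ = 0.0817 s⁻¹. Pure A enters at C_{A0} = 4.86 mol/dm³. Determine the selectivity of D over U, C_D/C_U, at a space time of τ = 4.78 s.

3.88

Solving the coupled first-order balances gives C_D(τ) = [k₁/(k₂−k₁)]·C_{A0}·(e^(−k₁τ) − e^(−k₂τ)).
e^(−k₁τ) = e^(−0.264×4.78) = e^(−1.262) = 0.2831; e^(−k₂τ) = e^(−0.3905) = 0.6767.
C_D = 0.264×4.86/(0.0817−0.264) × (0.2831−0.6767) = (-7.038)×(-0.3936) = 2.770 mol/dm³.
C_A = C_{A0}e^(−k₁τ) = 1.376 mol/dm³, so C_U = C_{A0}−C_A−C_D = 0.7140 mol/dm³; C_D/C_U = 3.88.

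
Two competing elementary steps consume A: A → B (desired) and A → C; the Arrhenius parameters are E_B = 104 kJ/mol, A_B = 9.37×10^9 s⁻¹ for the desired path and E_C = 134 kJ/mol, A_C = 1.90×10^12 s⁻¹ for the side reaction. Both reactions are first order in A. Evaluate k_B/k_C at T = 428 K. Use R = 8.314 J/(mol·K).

k_B/k_C = (A_B/A_C)·exp[−(E_B−E_C)/(RT)] = (A_B/A_C)·exp[(E_C−E_B)/(RT)].
(E_C−E_B)/(RT) = (134−104)×10³/(8.314×428) = 30000/3558 = 8.431.
k_B/k_C = (9.37×10^9/1.90×10^12)·exp(8.431) = 0.004932 × 4586 = 22.6.

22.6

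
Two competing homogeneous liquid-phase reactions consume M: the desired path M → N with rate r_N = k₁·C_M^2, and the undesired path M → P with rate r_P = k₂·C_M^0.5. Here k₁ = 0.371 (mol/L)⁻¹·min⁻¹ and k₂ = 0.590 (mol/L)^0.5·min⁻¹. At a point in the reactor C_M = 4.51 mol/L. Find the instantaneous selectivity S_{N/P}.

S_{N/P} = r_N/r_P = (k₁·C_M^2)/(k₂·C_M^0.5) = (k₁/k₂)·C_M^1.5.
= (0.371×4.510^2) / (0.590×4.510^0.5) = 7.546/1.253 = 6.02.
Since the desired path is higher order in M, keeping C_M high (PFR or concentrated feed) favours N.

6.02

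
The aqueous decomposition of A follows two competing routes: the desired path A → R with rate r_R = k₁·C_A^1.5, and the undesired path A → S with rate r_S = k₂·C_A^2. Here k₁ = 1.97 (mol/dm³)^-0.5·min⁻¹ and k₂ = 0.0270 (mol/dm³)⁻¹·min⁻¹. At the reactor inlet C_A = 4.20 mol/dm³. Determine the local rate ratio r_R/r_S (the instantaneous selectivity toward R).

S_{R/S} = r_R/r_S = (k₁·C_A^1.5)/(k₂·C_A^2) = (k₁/k₂)·C_A^-0.5.
= (1.97×4.200^1.5) / (0.0270×4.200^2) = 16.96/0.4763 = 35.6.

35.6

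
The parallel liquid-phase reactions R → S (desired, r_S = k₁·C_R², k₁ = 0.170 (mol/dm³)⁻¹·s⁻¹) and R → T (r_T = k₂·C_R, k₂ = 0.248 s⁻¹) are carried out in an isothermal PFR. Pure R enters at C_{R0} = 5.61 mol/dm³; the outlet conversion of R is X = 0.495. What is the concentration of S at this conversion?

2.05 mol/dm³

C_R = C_{R0}(1−X) = 2.833 mol/dm³.
Along a PFR/batch, dC_T/dC_R = −r_T/(r_S+r_T) = −k₂/(k₂+k₁·C_R).
Integrating from C_{R0} to C_R: C_T = (0.248/0.170)·ln[(0.248+0.170·5.61)/(0.248+0.170·2.83)] = 1.459·ln(1.202/0.7296) = 0.7279 mol/dm³.
Then C_S = (C_{R0}−C_R) − C_T = 2.777 − 0.7279 = 2.049 mol/dm³.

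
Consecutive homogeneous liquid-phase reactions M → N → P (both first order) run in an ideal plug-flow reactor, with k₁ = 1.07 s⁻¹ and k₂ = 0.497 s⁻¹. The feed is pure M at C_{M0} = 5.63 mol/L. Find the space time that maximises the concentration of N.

The intermediate peaks when r₁ = r₂, i.e. k₁e^(−k₁τ) = k₂e^(−k₂τ), giving τ_opt = ln(k₂/k₁)/(k₂−k₁).
= ln(0.497/1.07)/(0.497−1.07) = ln(0.4645)/-0.5730 = -0.7668/-0.5730 = 1.34 s.

1.34 s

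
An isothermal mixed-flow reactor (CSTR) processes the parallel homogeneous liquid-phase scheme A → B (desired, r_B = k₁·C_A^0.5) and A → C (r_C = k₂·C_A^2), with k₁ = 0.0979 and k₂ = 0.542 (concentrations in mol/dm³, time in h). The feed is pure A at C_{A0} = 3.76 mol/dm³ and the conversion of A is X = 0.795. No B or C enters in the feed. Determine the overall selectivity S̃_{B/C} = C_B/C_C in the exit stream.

0.267

Exit C_A = C_{A0}(1−X) = 3.76×0.205 = 0.7708 mol/dm³.
Rates in a CSTR are evaluated at the outlet concentration: r_B = 0.0979×0.7708^0.5 = 0.08595, r_C = 0.542×0.7708^2 = 0.3220.
Overall selectivity = C_B/C_C = r_Bτ/(r_Cτ) = r_B/r_C = 0.267.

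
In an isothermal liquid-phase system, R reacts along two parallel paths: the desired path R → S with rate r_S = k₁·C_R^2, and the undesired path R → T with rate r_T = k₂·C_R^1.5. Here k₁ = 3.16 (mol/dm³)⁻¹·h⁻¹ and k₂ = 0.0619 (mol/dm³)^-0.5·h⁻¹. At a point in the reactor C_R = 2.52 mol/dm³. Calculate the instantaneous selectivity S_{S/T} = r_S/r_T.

81.0

S_{S/T} = r_S/r_T = (k₁·C_R^2)/(k₂·C_R^1.5) = (k₁/k₂)·C_R^0.5.
= (3.16×2.520^2) / (0.0619×2.520^1.5) = 20.07/0.2476 = 81.0.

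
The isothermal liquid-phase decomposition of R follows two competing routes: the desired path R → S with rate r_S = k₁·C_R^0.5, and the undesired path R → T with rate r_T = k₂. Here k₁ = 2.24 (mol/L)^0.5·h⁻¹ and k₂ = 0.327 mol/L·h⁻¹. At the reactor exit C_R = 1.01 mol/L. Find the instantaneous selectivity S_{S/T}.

S_{S/T} = r_S/r_T = (k₁·C_R^0.5)/(k₂) = (k₁/k₂)·C_R^0.5.
= (2.24×1.010^0.5) / (0.327) = 2.251/0.3270 = 6.88.

6.88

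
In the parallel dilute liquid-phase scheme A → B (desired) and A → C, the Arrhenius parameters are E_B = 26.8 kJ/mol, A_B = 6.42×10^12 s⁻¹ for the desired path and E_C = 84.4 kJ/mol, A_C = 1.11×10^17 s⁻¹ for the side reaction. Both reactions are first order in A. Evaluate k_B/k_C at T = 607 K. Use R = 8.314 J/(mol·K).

With equal orders, S_{B/C} = k_B/k_C = (A_B/A_C)·exp[(E_C−E_B)/(RT)].
(E_C−E_B)/(RT) = (84.4−26.8)×10³/(8.314×607) = 57600/5047 = 11.41.
k_B/k_C = (6.42×10^12/1.11×10^17)·exp(11.41) = 5.784×10^-5 × 90547 = 5.24.
Since E_B < E_C, lowering the temperature improves selectivity toward B.

5.24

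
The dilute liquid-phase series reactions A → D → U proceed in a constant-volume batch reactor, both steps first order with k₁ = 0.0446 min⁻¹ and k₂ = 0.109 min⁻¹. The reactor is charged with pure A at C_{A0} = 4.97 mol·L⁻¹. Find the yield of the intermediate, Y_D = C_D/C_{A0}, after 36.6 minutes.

0.123

Solving the coupled first-order balances gives C_D(t) = [k₁/(k₂−k₁)]·C_{A0}·(e^(−k₁t) − e^(−k₂t)).
e^(−k₁t) = e^(−0.0446×36.6) = e^(−1.632) = 0.1955; e^(−k₂t) = e^(−3.989) = 0.01851.
C_D = 0.0446×4.97/(0.109−0.0446) × (0.1955−0.01851) = 3.442×0.1770 = 0.6091 mol·L⁻¹.
Y_D = C_D/C_{A0} = 0.6091/4.97 = 0.123.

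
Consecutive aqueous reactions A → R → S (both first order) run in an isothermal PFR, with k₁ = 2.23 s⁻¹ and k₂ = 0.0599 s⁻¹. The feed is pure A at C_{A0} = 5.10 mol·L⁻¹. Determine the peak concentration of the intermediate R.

Evaluating C_R at τ_opt = ln(k₂/k₁)/(k₂−k₁) gives C_{R,max}/C_{A0} = (k₁/k₂)^[k₂/(k₂−k₁)].
= (2.23/0.0599)^(0.0599/(0.0599−2.23)) = (37.23)^(-0.02760) = 0.9050.
C_{R,max} = 0.9050×5.10 = 4.62 mol·L⁻¹.

4.62 mol·L⁻¹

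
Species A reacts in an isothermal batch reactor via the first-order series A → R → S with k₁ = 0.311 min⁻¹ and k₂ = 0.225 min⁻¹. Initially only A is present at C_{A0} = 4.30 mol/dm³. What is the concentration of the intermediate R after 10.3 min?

0.900 mol/dm³

Solving the coupled first-order balances gives C_R(t) = [k₁/(k₂−k₁)]·C_{A0}·(e^(−k₁t) − e^(−k₂t)).
e^(−k₁t) = e^(−0.311×10.3) = e^(−3.203) = 0.04063; e^(−k₂t) = e^(−2.318) = 0.09852.
C_R = 0.311×4.30/(0.225−0.311) × (0.04063−0.09852) = (-15.55)×(-0.05789) = 0.9002 mol/dm³.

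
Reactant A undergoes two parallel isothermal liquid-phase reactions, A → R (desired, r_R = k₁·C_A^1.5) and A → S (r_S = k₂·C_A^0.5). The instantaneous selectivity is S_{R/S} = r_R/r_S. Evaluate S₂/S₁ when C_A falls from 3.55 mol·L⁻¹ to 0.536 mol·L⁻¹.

0.151

S_{R/S} = (k₁/k₂)·C_A, so S₂/S₁ = (C_{A,2}/C_{A,1}).
= 0.536/3.55 = 0.151.
Selectivity toward R falls as C_A falls — high-concentration operation is favoured.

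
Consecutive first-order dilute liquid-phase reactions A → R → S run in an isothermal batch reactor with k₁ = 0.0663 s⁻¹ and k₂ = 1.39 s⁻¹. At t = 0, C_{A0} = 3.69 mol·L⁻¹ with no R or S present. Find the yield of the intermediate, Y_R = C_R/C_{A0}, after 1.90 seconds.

0.0406

Solving the coupled first-order balances gives C_R(t) = [k₁/(k₂−k₁)]·C_{A0}·(e^(−k₁t) − e^(−k₂t)).
e^(−k₁t) = e^(−0.0663×1.90) = e^(−0.1260) = 0.8816; e^(−k₂t) = e^(−2.641) = 0.07129.
C_R = 0.0663×3.69/(1.39−0.0663) × (0.8816−0.07129) = 0.1848×0.8104 = 0.1498 mol·L⁻¹.
Y_R = C_R/C_{A0} = 0.1498/3.69 = 0.0406.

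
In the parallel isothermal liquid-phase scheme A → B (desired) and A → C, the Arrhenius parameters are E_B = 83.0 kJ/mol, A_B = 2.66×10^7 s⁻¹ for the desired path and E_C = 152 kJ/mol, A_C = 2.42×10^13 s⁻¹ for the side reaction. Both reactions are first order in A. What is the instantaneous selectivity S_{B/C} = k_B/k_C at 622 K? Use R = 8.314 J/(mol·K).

0.685

k_B/k_C = (A_B/A_C)·exp[−(E_B−E_C)/(RT)] = (A_B/A_C)·exp[(E_C−E_B)/(RT)].
(E_C−E_B)/(RT) = (152−83.0)×10³/(8.314×622) = 69000/5171 = 13.34.
k_B/k_C = (2.66×10^7/2.42×10^13)·exp(13.34) = 1.099×10^-6 × 6.233×10^5 = 0.685.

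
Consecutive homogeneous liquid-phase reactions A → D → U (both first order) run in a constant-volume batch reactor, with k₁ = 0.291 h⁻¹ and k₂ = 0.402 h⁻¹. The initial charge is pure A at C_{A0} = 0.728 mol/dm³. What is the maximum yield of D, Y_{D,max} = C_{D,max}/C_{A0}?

0.310

Evaluating C_D at t_opt = ln(k₂/k₁)/(k₂−k₁) gives C_{D,max}/C_{A0} = (k₁/k₂)^[k₂/(k₂−k₁)].
= (0.291/0.402)^(0.402/(0.402−0.291)) = (0.7239)^(3.622) = 0.3103.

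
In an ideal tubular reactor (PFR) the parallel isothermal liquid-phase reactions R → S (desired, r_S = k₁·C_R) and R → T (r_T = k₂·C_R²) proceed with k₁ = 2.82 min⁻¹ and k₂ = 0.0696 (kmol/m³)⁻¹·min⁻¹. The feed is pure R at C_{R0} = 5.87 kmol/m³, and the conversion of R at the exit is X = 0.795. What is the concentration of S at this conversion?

C_R = C_{R0}(1−X) = 1.203 kmol/m³.
Along a PFR/batch, dC_S/dC_R = −r_S/(r_S+r_T) = −k₁/(k₁+k₂·C_R).
Integrating from C_{R0} to C_R: C_S = (2.82/0.0696)·ln[(2.82+0.0696·5.87)/(2.82+0.0696·1.20)] = 40.52·ln(3.229/2.904) = 4.296 kmol/m³.

4.30 kmol/m³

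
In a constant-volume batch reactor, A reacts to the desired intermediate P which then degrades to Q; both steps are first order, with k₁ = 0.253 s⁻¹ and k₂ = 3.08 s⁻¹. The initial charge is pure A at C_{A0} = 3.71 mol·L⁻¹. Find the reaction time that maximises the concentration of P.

0.884 s

For first-order series the maximum of C_P occurs at t_opt = ln(k₂/k₁)/(k₂−k₁).
= ln(3.08/0.253)/(3.08−0.253) = ln(12.17)/2.827 = 2.499/2.827 = 0.884 s.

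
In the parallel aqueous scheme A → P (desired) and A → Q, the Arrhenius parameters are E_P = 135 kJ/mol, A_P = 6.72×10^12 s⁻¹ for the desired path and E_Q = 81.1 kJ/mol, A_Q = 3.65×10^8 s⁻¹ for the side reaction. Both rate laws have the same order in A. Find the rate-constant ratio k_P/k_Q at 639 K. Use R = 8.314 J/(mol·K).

0.723

With equal orders, S_{P/Q} = k_P/k_Q = (A_P/A_Q)·exp[(E_Q−E_P)/(RT)].
(E_Q−E_P)/(RT) = (81.1−135)×10³/(8.314×639) = -53900/5313 = -10.15.
k_P/k_Q = (6.72×10^12/3.65×10^8)·exp(-10.15) = 18411 × 3.925×10^-5 = 0.723.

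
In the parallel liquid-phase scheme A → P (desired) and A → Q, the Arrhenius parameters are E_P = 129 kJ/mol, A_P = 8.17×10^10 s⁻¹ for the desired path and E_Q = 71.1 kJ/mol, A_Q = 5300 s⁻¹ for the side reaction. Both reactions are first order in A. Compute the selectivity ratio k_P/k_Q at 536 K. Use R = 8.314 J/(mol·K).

With equal orders, S_{P/Q} = k_P/k_Q = (A_P/A_Q)·exp[(E_Q−E_P)/(RT)].
(E_Q−E_P)/(RT) = (71.1−129)×10³/(8.314×536) = -57900/4456 = -12.99.
k_P/k_Q = (8.17×10^10/5300)·exp(-12.99) = 1.542×10^7 × 2.277×10^-6 = 35.1.

35.1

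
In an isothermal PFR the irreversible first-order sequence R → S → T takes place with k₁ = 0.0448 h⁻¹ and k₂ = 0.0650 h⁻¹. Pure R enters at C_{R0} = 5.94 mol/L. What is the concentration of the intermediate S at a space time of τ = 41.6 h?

For first-order series with pure R initially, C_S(τ) = k₁C_{R0}/(k₂−k₁)·(e^(−k₁τ) − e^(−k₂τ)).
e^(−k₁τ) = e^(−0.0448×41.6) = e^(−1.864) = 0.1551; e^(−k₂τ) = e^(−2.704) = 0.06694.
C_S = 0.0448×5.94/(0.0650−0.0448) × (0.1551−0.06694) = 13.17×0.08816 = 1.161 mol/L.

1.16 mol/L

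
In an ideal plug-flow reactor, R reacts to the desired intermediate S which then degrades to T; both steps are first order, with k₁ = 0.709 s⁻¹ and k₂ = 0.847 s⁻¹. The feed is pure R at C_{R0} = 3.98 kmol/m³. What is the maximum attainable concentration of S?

1.34 kmol/m³

Evaluating C_S at τ_opt = ln(k₂/k₁)/(k₂−k₁) gives C_{S,max}/C_{R0} = (k₁/k₂)^[k₂/(k₂−k₁)].
= (0.709/0.847)^(0.847/(0.847−0.709)) = (0.8371)^(6.138) = 0.3357.
C_{S,max} = 0.3357×3.98 = 1.34 kmol/m³.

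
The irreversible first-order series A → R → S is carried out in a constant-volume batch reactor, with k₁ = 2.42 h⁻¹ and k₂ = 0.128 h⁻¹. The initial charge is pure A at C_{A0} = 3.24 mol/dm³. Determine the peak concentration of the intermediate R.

2.75 mol/dm³

At the optimum, C_{R,max}/C_{A0} = (k₁/k₂)^[k₂/(k₂−k₁)].
= (2.42/0.128)^(0.128/(0.128−2.42)) = (18.91)^(-0.05585) = 0.8486.
C_{R,max} = 0.8486×3.24 = 2.75 mol/dm³.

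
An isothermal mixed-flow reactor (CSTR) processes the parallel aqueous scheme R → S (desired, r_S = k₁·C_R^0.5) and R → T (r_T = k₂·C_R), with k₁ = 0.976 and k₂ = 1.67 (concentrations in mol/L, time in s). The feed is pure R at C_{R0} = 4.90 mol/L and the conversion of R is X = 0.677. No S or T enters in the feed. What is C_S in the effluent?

1.05 mol/L

Exit C_R = C_{R0}(1−X) = 4.90×0.323 = 1.583 mol/L.
In a CSTR the entire volume is at exit conditions, so r_S = 0.976×1.583^0.5 = 1.228 and r_T = 1.67×1.583 = 2.643.
Fraction of consumed R going to S: r_S/(r_S+r_T) = 0.3172.
C_S = 0.3172·C_{R0}·X = 0.3172×4.90×0.677 = 1.05 mol/L.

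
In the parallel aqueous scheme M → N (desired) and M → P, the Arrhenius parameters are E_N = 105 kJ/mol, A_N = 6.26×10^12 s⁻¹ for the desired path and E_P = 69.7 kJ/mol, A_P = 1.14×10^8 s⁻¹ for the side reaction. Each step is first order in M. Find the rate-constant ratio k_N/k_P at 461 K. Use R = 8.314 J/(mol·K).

5.49

k_N/k_P = (A_N/A_P)·exp[−(E_N−E_P)/(RT)] = (A_N/A_P)·exp[(E_P−E_N)/(RT)].
(E_P−E_N)/(RT) = (69.7−105)×10³/(8.314×461) = -35300/3833 = -9.210.
k_N/k_P = (6.26×10^12/1.14×10^8)·exp(-9.210) = 54912 × 1.000×10^-4 = 5.49.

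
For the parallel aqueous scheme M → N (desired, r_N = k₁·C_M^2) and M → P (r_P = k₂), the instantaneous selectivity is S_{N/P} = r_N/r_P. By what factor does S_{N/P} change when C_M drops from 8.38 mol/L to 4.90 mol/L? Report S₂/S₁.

S_{N/P} = (k₁/k₂)·C_M^2, so S₂/S₁ = (C_{M,2}/C_{M,1})^2.
= (4.90/8.38)^2 = (0.5847)^2 = 0.342.

0.342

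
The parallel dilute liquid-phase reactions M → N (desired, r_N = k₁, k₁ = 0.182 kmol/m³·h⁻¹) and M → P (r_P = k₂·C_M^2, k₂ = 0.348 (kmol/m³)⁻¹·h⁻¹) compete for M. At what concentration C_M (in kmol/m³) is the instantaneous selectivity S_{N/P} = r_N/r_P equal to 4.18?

0.354 kmol/m³

S_{N/P} = (k₁/k₂)·C_M^-2 ⇒ C_M = (S·k₂/k₁)^(-0.5).
= (4.18×0.348/0.182)^(-0.5) = (7.993)^(-0.5) = 0.354 kmol/m³.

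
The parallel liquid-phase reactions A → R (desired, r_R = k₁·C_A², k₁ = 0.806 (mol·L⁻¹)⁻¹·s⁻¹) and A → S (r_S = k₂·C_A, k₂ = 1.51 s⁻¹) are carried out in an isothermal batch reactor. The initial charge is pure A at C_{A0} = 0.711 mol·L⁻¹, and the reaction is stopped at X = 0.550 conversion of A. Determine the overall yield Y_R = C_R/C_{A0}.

C_A = C_{A0}(1−X) = 0.3199 mol·L⁻¹.
Along a PFR/batch, dC_S/dC_A = −r_S/(r_R+r_S) = −k₂/(k₂+k₁·C_A).
Integrating from C_{A0} to C_A: C_S = (1.51/0.806)·ln[(1.51+0.806·0.711)/(1.51+0.806·0.320)] = 1.873·ln(2.083/1.768) = 0.3074 mol·L⁻¹.
Then C_R = (C_{A0}−C_A) − C_S = 0.3911 − 0.3074 = 0.08369 mol·L⁻¹.
Y_R = C_R/C_{A0} = 0.08369/0.711 = 0.118.

0.118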